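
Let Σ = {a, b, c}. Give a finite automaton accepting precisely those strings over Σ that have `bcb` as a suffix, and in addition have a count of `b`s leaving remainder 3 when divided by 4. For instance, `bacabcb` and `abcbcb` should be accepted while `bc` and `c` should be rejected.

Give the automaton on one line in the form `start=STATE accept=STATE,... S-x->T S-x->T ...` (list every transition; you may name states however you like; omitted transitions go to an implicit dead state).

Handle the two conditions separately and then intersect. One (4 states) tracks how much of the suffix `bcb` has currently been matched; the other (4 states) tracks the count of `b`s modulo 4. Each combined state is a pair, one component from each; accept when both components accept. Minimizing collapses redundant product states.
A 7-state machine:
        a   b   c  
>  q0   q0  q1  q0 
   q1   q1  q2  q1 
   q2   q3  q4  q5 
   q3   q3  q4  q3 
   q4   q4  q0  q4 
   q5   q3  q6  q3 
 * q6   q4  q0  q4 
(> = start, * = accepting)

start=q0 accept=q6 q0-a->q0 q0-b->q1 q0-c->q0 q1-a->q1 q1-b->q2 q1-c->q1 q2-a->q3 q2-b->q4 q2-c->q5 q3-a->q3 q3-b->q4 q3-c->q3 q4-a->q4 q4-b->q0 q4-c->q4 q5-a->q3 q5-b->q6 q5-c->q3 q6-a->q4 q6-b->q0 q6-c->q4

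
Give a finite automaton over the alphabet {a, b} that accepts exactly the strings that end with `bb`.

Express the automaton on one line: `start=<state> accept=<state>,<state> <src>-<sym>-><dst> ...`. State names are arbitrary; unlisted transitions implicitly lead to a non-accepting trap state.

Remember how much of `bb` the current input suffix matches. State q0 means no match yet; q1 means the last symbol is `b`; q2 means the last 2 symbols are `bb`. Only q2 accepts. On a mismatch, fall back to the longest proper suffix that is still a prefix of `bb`.
3 states suffice.
        a   b  
>  q0   q0  q1 
   q1   q0  q2 
 * q2   q0  q2 
(> = start, * = accepting)

start=q0 accept=q2 q0-a->q0 q0-b->q1 q1-a->q0 q1-b->q2 q2-a->q0 q2-b->q2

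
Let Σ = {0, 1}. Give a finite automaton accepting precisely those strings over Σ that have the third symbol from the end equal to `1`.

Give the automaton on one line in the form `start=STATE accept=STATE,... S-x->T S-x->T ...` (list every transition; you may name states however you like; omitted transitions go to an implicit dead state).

start=S0 accept=S11,S12,S13,S14 S0-0->S1 S0-1->S2 S1-0->S3 S1-1->S4 S2-0->S5 S2-1->S6 S3-0->S7 S3-1->S8 S4-0->S9 S4-1->S10 S5-0->S11 S5-1->S12 S6-0->S13 S6-1->S14 S7-0->S7 S7-1->S8 S8-0->S9 S8-1->S10 S9-0->S11 S9-1->S12 S10-0->S13 S10-1->S14 S11-0->S7 S11-1->S8 S12-0->S9 S12-1->S10 S13-0->S11 S13-1->S12 S14-0->S13 S14-1->S14

Because acceptance depends on a position counted from the end, the machine has to buffer the most recent 3 symbols. Make each state the string of the last up-to-3 symbols read; on input `x` shift the window left and append `x`. Accept when the buffered window has length 3 and begins with `1`.
          0    1  
>  S0     S1   S2 
   S1     S3   S4 
   S2     S5   S6 
   S3     S7   S8 
   S4     S9  S10 
   S5    S11  S12 
   S6    S13  S14 
   S7     S7   S8 
   S8     S9  S10 
   S9    S11  S12 
   S10   S13  S14 
 * S11    S7   S8 
 * S12    S9  S10 
 * S13   S11  S12 
 * S14   S13  S14 
(> = start, * = accepting)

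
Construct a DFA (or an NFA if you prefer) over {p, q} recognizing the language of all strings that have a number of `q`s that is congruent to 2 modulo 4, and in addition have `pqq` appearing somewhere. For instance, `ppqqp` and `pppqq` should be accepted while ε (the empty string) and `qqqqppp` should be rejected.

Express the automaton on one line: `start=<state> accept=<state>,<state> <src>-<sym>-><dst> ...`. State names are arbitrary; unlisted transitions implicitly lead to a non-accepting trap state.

start=A accept=G A-p->B A-q->C B-p->B B-q->D C-p->E C-q->F D-p->E D-q->G E-p->E E-q->H F-p->I F-q->J G-p->G G-q->K H-p->I H-q->K I-p->I I-q->L J-p->M J-q->A K-p->K K-q->N L-p->M L-q->N M-p->M M-q->O N-p->N N-q->P O-p->B O-q->P P-p->P P-q->G

Build one automaton per condition and run them in lockstep. The first has 4 states tracking the count of `q`s modulo 4; the second has 4 states tracking whether and how much of `pqq` has been seen. A product state is a pair (one from each), accepting exactly when both do.
       p  q 
>  A   B  C 
   B   B  D 
   C   E  F 
   D   E  G 
   E   E  H 
   F   I  J 
 * G   G  K 
   H   I  K 
   I   I  L 
   J   M  A 
   K   K  N 
   L   M  N 
   M   M  O 
   N   N  P 
   O   B  P 
   P   P  G 
(> = start, * = accepting)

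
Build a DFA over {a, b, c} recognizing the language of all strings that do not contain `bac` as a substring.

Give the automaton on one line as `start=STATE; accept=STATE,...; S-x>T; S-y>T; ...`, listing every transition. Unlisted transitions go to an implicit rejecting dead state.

This is the complement of 'contains `bac`'. Use the same substring-matching states — q0 through q3 holding how much of `bac` has just been matched — but flip the accepting set: everything except the trap q3 accepts.
A 4-state machine:
        a   b   c  
>* q0   q0  q1  q0 
 * q1   q2  q1  q0 
 * q2   q0  q1  q3 
   q3   q3  q3  q3 
(> = start, * = accepting)

start=q0; accept=q0,q1,q2; q0-a>q0; q0-b>q1; q0-c>q0; q1-a>q2; q1-b>q1; q1-c>q0; q2-a>q0; q2-b>q1; q2-c>q3; q3-a>q3; q3-b>q3; q3-c>q3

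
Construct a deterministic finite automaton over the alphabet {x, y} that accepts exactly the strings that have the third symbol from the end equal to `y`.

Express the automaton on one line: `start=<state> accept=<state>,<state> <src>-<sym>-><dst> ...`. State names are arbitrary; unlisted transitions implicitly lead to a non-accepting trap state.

start=A accept=L,M,N,O A-x->B A-y->C B-x->D B-y->E C-x->F C-y->G D-x->H D-y->I E-x->J E-y->K F-x->L F-y->M G-x->N G-y->O H-x->H H-y->I I-x->J I-y->K J-x->L J-y->M K-x->N K-y->O L-x->H L-y->I M-x->J M-y->K N-x->L N-y->M O-x->N O-y->O

A DFA must remember the last 3 symbols (since which symbol is third-to-last isn't known until the input ends). Use one state per possible window of the last ≤3 symbols; accept from those whose window starts with `y`.
With 15 states:
       x  y 
>  A   B  C 
   B   D  E 
   C   F  G 
   D   H  I 
   E   J  K 
   F   L  M 
   G   N  O 
   H   H  I 
   I   J  K 
   J   L  M 
   K   N  O 
 * L   H  I 
 * M   J  K 
 * N   L  M 
 * O   N  O 
(> = start, * = accepting)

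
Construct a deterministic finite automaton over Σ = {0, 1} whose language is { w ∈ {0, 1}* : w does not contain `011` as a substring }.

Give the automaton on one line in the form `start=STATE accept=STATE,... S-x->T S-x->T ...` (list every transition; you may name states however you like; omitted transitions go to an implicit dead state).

This is the complement of 'contains `011`'. Use the same substring-matching states — A through D holding how much of `011` has just been matched — but flip the accepting set: everything except the trap D accepts.
       0  1 
>* A   B  A 
 * B   B  C 
 * C   B  D 
   D   D  D 
(> = start, * = accepting)

start=A accept=A,B,C A-0->B A-1->A B-0->B B-1->C C-0->B C-1->D D-0->D D-1->D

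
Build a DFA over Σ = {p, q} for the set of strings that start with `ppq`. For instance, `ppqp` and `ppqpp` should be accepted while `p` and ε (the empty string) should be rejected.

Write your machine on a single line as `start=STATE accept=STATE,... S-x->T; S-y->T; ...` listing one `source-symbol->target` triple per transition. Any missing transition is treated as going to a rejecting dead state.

start=S0; accept=S3; S0-p->S1; S0-q->S4; S1-p->S2; S1-q->S4; S2-p->S4; S2-q->S3; S3-p->S3; S3-q->S3; S4-p->S4; S4-q->S4

Walk along `ppq` while the input agrees: from S0 take `p` to S1, and so on. Any deviation drops to the rejecting sink S4. Once S3 is reached the prefix is confirmed and every continuation is accepted.
With 5 states:
        p   q  
>  S0   S1  S4 
   S1   S2  S4 
   S2   S4  S3 
 * S3   S3  S3 
   S4   S4  S4 
(> = start, * = accepting)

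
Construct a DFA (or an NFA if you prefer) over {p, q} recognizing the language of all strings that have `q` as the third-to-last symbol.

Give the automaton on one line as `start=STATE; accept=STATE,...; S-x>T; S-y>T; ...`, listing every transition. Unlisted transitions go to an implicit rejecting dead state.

start=S0; accept=S11,S12,S13,S14; S0-p>S1; S0-q>S2; S1-p>S3; S1-q>S4; S2-p>S5; S2-q>S6; S3-p>S7; S3-q>S8; S4-p>S9; S4-q>S10; S5-p>S11; S5-q>S12; S6-p>S13; S6-q>S14; S7-p>S7; S7-q>S8; S8-p>S9; S8-q>S10; S9-p>S11; S9-q>S12; S10-p>S13; S10-q>S14; S11-p>S7; S11-q>S8; S12-p>S9; S12-q>S10; S13-p>S11; S13-q>S12; S14-p>S13; S14-q>S14

Because acceptance depends on a position counted from the end, the machine has to buffer the most recent 3 symbols. Make each state the string of the last up-to-3 symbols read; on input `x` shift the window left and append `x`. Accept when the buffered window has length 3 and begins with `q`.
15 states suffice.
          p    q  
>  S0     S1   S2 
   S1     S3   S4 
   S2     S5   S6 
   S3     S7   S8 
   S4     S9  S10 
   S5    S11  S12 
   S6    S13  S14 
   S7     S7   S8 
   S8     S9  S10 
   S9    S11  S12 
   S10   S13  S14 
 * S11    S7   S8 
 * S12    S9  S10 
 * S13   S11  S12 
 * S14   S13  S14 
(> = start, * = accepting)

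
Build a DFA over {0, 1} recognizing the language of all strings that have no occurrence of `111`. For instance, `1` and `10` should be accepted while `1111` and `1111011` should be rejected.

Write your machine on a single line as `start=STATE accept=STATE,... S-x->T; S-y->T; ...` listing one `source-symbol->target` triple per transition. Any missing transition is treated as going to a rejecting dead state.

start=A; accept=A,B,C; A-0->A; A-1->B; B-0->A; B-1->C; C-0->A; C-1->D; D-0->D; D-1->D

This is the complement of 'contains `111`'. Use the same substring-matching states — A through D holding how much of `111` has just been matched — but flip the accepting set: everything except the trap D accepts.
4 states suffice.
       0  1 
>* A   A  B 
 * B   A  C 
 * C   A  D 
   D   D  D 
(> = start, * = accepting)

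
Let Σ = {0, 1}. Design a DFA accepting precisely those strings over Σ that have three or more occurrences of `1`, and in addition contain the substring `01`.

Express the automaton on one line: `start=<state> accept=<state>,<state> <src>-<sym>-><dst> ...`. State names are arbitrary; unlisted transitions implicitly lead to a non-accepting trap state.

Run two small machines in parallel and take their product. One (5 states) tracks the count of `1`s, saturating at 4; the other (3 states) tracks whether and how much of `01` has been seen. Each combined state is a pair, one component from each; accept when both components accept.
With 14 states:
          0    1  
>  S0     S1   S2 
   S1     S1   S3 
   S2     S4   S5 
   S3     S3   S6 
   S4     S4   S6 
   S5     S7   S8 
   S6     S6   S9 
   S7     S7   S9 
   S8    S10  S11 
 * S9     S9  S12 
   S10   S10  S12 
   S11   S13  S11 
 * S12   S12  S12 
   S13   S13  S12 
(> = start, * = accepting)

start=S0 accept=S9,S12 S0-0->S1 S0-1->S2 S1-0->S1 S1-1->S3 S2-0->S4 S2-1->S5 S3-0->S3 S3-1->S6 S4-0->S4 S4-1->S6 S5-0->S7 S5-1->S8 S6-0->S6 S6-1->S9 S7-0->S7 S7-1->S9 S8-0->S10 S8-1->S11 S9-0->S9 S9-1->S12 S10-0->S10 S10-1->S12 S11-0->S13 S11-1->S11 S12-0->S12 S12-1->S12 S13-0->S13 S13-1->S12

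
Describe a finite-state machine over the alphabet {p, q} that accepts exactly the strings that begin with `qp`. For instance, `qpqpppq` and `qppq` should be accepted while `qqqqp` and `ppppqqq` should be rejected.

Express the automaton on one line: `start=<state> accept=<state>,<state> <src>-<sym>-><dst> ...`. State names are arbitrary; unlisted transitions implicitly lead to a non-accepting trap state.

Check the first 2 symbols one by one: s0 through s1 record how many have matched `qp` so far; any wrong symbol goes to the dead state s3. After all 2 match we enter the accepting sink s2.
4 states suffice.
        p   q  
>  s0   s3  s1 
   s1   s2  s3 
 * s2   s2  s2 
   s3   s3  s3 
(> = start, * = accepting)

start=s0 accept=s2 s0-p->s3 s0-q->s1 s1-p->s2 s1-q->s3 s2-p->s2 s2-q->s2 s3-p->s3 s3-q->s3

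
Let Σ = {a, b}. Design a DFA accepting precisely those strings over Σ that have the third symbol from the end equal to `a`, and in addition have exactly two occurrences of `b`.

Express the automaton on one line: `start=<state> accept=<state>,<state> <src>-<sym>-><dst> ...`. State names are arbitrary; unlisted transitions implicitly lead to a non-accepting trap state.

start=q0 accept=q6,q11,q12,q14 q0-a->q1 q0-b->q2 q1-a->q1 q1-b->q3 q2-a->q4 q2-b->q5 q3-a->q4 q3-b->q6 q4-a->q7 q4-b->q8 q5-a->q9 q5-b->q10 q6-a->q9 q6-b->q10 q7-a->q7 q7-b->q11 q8-a->q12 q8-b->q10 q9-a->q13 q9-b->q10 q10-a->q10 q10-b->q10 q11-a->q12 q11-b->q10 q12-a->q13 q12-b->q10 q13-a->q14 q13-b->q10 q14-a->q14 q14-b->q10

Build one automaton per condition and run them in lockstep. The first has 15 states tracking the last 3 symbols read; the second has 4 states tracking the count of `b`s, saturating at 3. A product state is a pair (one from each), accepting exactly when both do. After merging equivalent states the machine shrinks.
15 states suffice.
          a    b  
>  q0     q1   q2 
   q1     q1   q3 
   q2     q4   q5 
   q3     q4   q6 
   q4     q7   q8 
   q5     q9  q10 
 * q6     q9  q10 
   q7     q7  q11 
   q8    q12  q10 
   q9    q13  q10 
   q10   q10  q10 
 * q11   q12  q10 
 * q12   q13  q10 
   q13   q14  q10 
 * q14   q14  q10 
(> = start, * = accepting)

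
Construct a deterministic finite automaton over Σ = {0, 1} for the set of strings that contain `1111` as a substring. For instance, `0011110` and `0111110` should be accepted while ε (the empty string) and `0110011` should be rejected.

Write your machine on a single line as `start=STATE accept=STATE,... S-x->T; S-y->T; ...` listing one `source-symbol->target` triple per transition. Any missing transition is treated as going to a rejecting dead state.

Track how much of `1111` has been matched so far: state q0 is no progress, q4 is the absorbing accept state reached once `1111` has occurred. Intermediate states record partial matches; on a mismatch, fall back to the longest reusable overlap.
With 5 states:
        0   1  
>  q0   q0  q1 
   q1   q0  q2 
   q2   q0  q3 
   q3   q0  q4 
 * q4   q4  q4 
(> = start, * = accepting)

start=q0; accept=q4; q0-0->q0; q0-1->q1; q1-0->q0; q1-1->q2; q2-0->q0; q2-1->q3; q3-0->q0; q3-1->q4; q4-0->q4; q4-1->q4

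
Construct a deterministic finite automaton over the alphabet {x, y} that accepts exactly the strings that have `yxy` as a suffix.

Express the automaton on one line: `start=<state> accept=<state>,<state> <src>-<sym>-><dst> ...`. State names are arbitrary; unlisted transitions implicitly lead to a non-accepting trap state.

Remember how much of `yxy` the current input suffix matches. State q0 means no match yet; q1 means the last symbol is `y`; q2 means the last 2 symbols are `yx`; q3 means the last 3 symbols are `yxy`. Only q3 accepts. On a mismatch, fall back to the longest proper suffix that is still a prefix of `yxy`.
A 4-state machine:
        x   y  
>  q0   q0  q1 
   q1   q2  q1 
   q2   q0  q3 
 * q3   q2  q1 
(> = start, * = accepting)

start=q0 accept=q3 q0-x->q0 q0-y->q1 q1-x->q2 q1-y->q1 q2-x->q0 q2-y->q3 q3-x->q2 q3-y->q1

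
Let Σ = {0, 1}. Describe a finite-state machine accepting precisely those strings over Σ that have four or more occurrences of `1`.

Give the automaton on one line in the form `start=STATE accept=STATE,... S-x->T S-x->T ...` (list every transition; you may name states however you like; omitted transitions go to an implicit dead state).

Only the number of `1`s matters, and only up to 5. Make a chain q0 → q1 → q2 → q3 → q4 → q5 advanced by each `1` (with q5 absorbing); every other symbol self-loops. The accepting set is {q4, q5}.
A 6-state machine:
        0   1  
>  q0   q0  q1 
   q1   q1  q2 
   q2   q2  q3 
   q3   q3  q4 
 * q4   q4  q5 
 * q5   q5  q5 
(> = start, * = accepting)

start=q0 accept=q4,q5 q0-0->q0 q0-1->q1 q1-0->q1 q1-1->q2 q2-0->q2 q2-1->q3 q3-0->q3 q3-1->q4 q4-0->q4 q4-1->q5 q5-0->q5 q5-1->q5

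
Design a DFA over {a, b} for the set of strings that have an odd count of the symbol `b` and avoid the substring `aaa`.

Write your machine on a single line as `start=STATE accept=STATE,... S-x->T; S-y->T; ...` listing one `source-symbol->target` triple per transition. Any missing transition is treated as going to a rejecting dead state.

Run two small machines in parallel and take their product. One (2 states) tracks the count of `b`s modulo 2; the other (4 states) tracks partial matches of the forbidden pattern `aaa`. Each combined state is a pair, one component from each; accept when both components accept.
With 8 states:
        a   b  
>  q0   q1  q2 
   q1   q3  q2 
 * q2   q4  q0 
   q3   q5  q2 
 * q4   q6  q0 
   q5   q5  q7 
 * q6   q7  q0 
   q7   q7  q5 
(> = start, * = accepting)

start=q0; accept=q2,q4,q6; q0-a->q1; q0-b->q2; q1-a->q3; q1-b->q2; q2-a->q4; q2-b->q0; q3-a->q5; q3-b->q2; q4-a->q6; q4-b->q0; q5-a->q5; q5-b->q7; q6-a->q7; q6-b->q0; q7-a->q7; q7-b->q5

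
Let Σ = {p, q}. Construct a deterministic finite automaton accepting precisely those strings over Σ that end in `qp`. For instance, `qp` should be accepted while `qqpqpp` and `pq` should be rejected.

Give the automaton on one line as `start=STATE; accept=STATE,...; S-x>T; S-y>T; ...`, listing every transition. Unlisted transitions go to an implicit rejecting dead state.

Let each state record the length of the longest suffix of the input read so far that is also a prefix of `qp`. s1 means the last symbol is `q`; s2 means the last 2 symbols are `qp`. Accept only at s2, where the string currently ends in `qp`.
3 states suffice.
        p   q  
>  s0   s0  s1 
   s1   s2  s1 
 * s2   s0  s1 
(> = start, * = accepting)

start=s0; accept=s2; s0-p>s0; s0-q>s1; s1-p>s2; s1-q>s1; s2-p>s0; s2-q>s1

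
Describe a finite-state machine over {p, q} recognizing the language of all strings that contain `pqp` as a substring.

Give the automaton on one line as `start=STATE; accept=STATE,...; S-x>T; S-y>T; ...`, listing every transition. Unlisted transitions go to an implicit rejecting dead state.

States S0..S2 record the length of the longest prefix of `pqp` that matches the current input suffix. Reaching S3 means `pqp` has been seen, and we stay there forever. Accept from S3.
With 4 states:
        p   q  
>  S0   S1  S0 
   S1   S1  S2 
   S2   S3  S0 
 * S3   S3  S3 
(> = start, * = accepting)

start=S0; accept=S3; S0-p>S1; S0-q>S0; S1-p>S1; S1-q>S2; S2-p>S3; S2-q>S0; S3-p>S3; S3-q>S3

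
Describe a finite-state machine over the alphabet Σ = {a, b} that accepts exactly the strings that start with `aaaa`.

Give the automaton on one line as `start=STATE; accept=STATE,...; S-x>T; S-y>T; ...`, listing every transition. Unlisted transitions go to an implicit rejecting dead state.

start=S0; accept=S4; S0-a>S1; S0-b>S5; S1-a>S2; S1-b>S5; S2-a>S3; S2-b>S5; S3-a>S4; S3-b>S5; S4-a>S4; S4-b>S4; S5-a>S5; S5-b>S5

Walk along `aaaa` while the input agrees: from S0 take `a` to S1, and so on. Any deviation drops to the rejecting sink S5. Once S4 is reached the prefix is confirmed and every continuation is accepted.
A 6-state machine:
        a   b  
>  S0   S1  S5 
   S1   S2  S5 
   S2   S3  S5 
   S3   S4  S5 
 * S4   S4  S4 
   S5   S5  S5 
(> = start, * = accepting)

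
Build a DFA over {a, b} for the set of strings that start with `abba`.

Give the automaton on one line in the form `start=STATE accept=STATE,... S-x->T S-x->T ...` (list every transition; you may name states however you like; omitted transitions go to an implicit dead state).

start=s0 accept=s4 s0-a->s1 s0-b->s5 s1-a->s5 s1-b->s2 s2-a->s5 s2-b->s3 s3-a->s4 s3-b->s5 s4-a->s4 s4-b->s4 s5-a->s5 s5-b->s5

Check the first 4 symbols one by one: s0 through s3 record how many have matched `abba` so far; any wrong symbol goes to the dead state s5. After all 4 match we enter the accepting sink s4.
A 6-state machine:
        a   b  
>  s0   s1  s5 
   s1   s5  s2 
   s2   s5  s3 
   s3   s4  s5 
 * s4   s4  s4 
   s5   s5  s5 
(> = start, * = accepting)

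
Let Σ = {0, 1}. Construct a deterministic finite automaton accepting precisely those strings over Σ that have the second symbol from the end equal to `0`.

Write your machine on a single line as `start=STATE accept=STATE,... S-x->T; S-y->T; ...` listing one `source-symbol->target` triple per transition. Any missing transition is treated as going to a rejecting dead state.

Because acceptance depends on a position counted from the end, the machine has to buffer the most recent 2 symbols. Make each state the string of the last up-to-2 symbols read; on input `x` shift the window left and append `x`. Accept when the buffered window has length 2 and begins with `0`.
With 7 states:
        0   1  
>  q0   q1  q2 
   q1   q3  q4 
   q2   q5  q6 
 * q3   q3  q4 
 * q4   q5  q6 
   q5   q3  q4 
   q6   q5  q6 
(> = start, * = accepting)

start=q0; accept=q3,q4; q0-0->q1; q0-1->q2; q1-0->q3; q1-1->q4; q2-0->q5; q2-1->q6; q3-0->q3; q3-1->q4; q4-0->q5; q4-1->q6; q5-0->q3; q5-1->q4; q6-0->q5; q6-1->q6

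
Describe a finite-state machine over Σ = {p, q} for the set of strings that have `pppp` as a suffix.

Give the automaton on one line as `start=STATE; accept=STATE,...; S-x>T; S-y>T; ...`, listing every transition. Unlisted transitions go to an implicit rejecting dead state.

start=S0; accept=S4; S0-p>S1; S0-q>S0; S1-p>S2; S1-q>S0; S2-p>S3; S2-q>S0; S3-p>S4; S3-q>S0; S4-p>S4; S4-q>S0

Let each state record the length of the longest suffix of the input read so far that is also a prefix of `pppp`. S1 means the last symbol is `p`; S2 means the last 2 symbols are `pp`; S3 means the last 3 symbols are `ppp`; S4 means the last 4 symbols are `pppp`. Accept only at S4, where the string currently ends in `pppp`.
With 5 states:
        p   q  
>  S0   S1  S0 
   S1   S2  S0 
   S2   S3  S0 
   S3   S4  S0 
 * S4   S4  S0 
(> = start, * = accepting)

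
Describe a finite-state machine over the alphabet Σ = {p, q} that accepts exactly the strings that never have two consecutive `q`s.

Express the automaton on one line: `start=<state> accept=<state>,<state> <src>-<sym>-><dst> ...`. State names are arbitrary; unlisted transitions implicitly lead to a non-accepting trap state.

Track partial matches of the forbidden pattern `qq`. State C is a dead state reached once `qq` has occurred; every other state accepts. A means no part of `qq` is currently matched.
A 3-state machine:
       p  q 
>* A   A  B 
 * B   A  C 
   C   C  C 
(> = start, * = accepting)

start=A accept=A,B A-p->A A-q->B B-p->A B-q->C C-p->C C-q->C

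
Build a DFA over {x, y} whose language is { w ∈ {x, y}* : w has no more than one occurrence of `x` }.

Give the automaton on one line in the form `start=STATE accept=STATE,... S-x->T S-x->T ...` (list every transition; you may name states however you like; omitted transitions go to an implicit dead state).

start=q0 accept=q0,q1 q0-x->q1 q0-y->q0 q1-x->q2 q1-y->q1 q2-x->q2 q2-y->q2

Count `x`s, saturating at 2: state q0 means no `x` yet, q1 means one `x` seen, q2 means more than one. Each `x` increments (capped at q2); other symbols loop. Accept from {q0, q1}.
3 states suffice.
        x   y  
>* q0   q1  q0 
 * q1   q2  q1 
   q2   q2  q2 
(> = start, * = accepting)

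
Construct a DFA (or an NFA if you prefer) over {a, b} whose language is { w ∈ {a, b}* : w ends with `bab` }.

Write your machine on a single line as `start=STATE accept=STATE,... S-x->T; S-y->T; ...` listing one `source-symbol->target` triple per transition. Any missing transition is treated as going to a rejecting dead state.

start=S0; accept=S3; S0-a->S0; S0-b->S1; S1-a->S2; S1-b->S1; S2-a->S0; S2-b->S3; S3-a->S2; S3-b->S1

Remember how much of `bab` the current input suffix matches. State S0 means no match yet; S1 means the last symbol is `b`; S2 means the last 2 symbols are `ba`; S3 means the last 3 symbols are `bab`. Only S3 accepts. On a mismatch, fall back to the longest proper suffix that is still a prefix of `bab`.
4 states suffice.
        a   b  
>  S0   S0  S1 
   S1   S2  S1 
   S2   S0  S3 
 * S3   S2  S1 
(> = start, * = accepting)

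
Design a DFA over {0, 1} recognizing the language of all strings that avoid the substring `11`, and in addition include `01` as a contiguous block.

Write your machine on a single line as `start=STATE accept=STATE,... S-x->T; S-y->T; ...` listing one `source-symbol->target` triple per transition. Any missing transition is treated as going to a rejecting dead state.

start=q0; accept=q3,q5; q0-0->q1; q0-1->q2; q1-0->q1; q1-1->q3; q2-0->q1; q2-1->q4; q3-0->q5; q3-1->q4; q4-0->q4; q4-1->q4; q5-0->q5; q5-1->q3

Run two small machines in parallel and take their product. One (3 states) tracks partial matches of the forbidden pattern `11`; the other (3 states) tracks whether and how much of `01` has been seen. Each combined state is a pair, one component from each; accept when both components accept. Equivalent product states are then merged.
A 6-state machine:
        0   1  
>  q0   q1  q2 
   q1   q1  q3 
   q2   q1  q4 
 * q3   q5  q4 
   q4   q4  q4 
 * q5   q5  q3 
(> = start, * = accepting)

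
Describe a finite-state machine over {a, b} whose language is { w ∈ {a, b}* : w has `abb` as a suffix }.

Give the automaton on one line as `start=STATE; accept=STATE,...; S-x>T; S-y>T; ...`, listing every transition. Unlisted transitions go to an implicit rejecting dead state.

Remember how much of `abb` the current input suffix matches. State s0 means no match yet; s1 means the last symbol is `a`; s2 means the last 2 symbols are `ab`; s3 means the last 3 symbols are `abb`. Only s3 accepts. On a mismatch, fall back to the longest proper suffix that is still a prefix of `abb`.
A 4-state machine:
        a   b  
>  s0   s1  s0 
   s1   s1  s2 
   s2   s1  s3 
 * s3   s1  s0 
(> = start, * = accepting)

start=s0; accept=s3; s0-a>s1; s0-b>s0; s1-a>s1; s1-b>s2; s2-a>s1; s2-b>s3; s3-a>s1; s3-b>s0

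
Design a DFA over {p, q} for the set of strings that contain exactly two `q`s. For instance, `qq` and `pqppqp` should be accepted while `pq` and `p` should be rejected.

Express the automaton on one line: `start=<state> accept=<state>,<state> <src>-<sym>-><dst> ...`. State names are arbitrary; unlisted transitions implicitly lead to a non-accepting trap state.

Only the number of `q`s matters, and only up to 3. Make a chain s0 → s1 → s2 → s3 advanced by each `q` (with s3 absorbing); every other symbol self-loops. The accepting set is {s2}.
        p   q  
>  s0   s0  s1 
   s1   s1  s2 
 * s2   s2  s3 
   s3   s3  s3 
(> = start, * = accepting)

start=s0 accept=s2 s0-p->s0 s0-q->s1 s1-p->s1 s1-q->s2 s2-p->s2 s2-q->s3 s3-p->s3 s3-q->s3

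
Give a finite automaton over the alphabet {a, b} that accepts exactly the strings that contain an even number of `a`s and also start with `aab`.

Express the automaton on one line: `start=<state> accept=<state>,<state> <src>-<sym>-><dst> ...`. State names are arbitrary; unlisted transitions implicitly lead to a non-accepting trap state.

Build one automaton per condition and run them in lockstep. The first has 2 states tracking the count of `a`s modulo 2; the second has 5 states tracking whether the input so far still matches the prefix `aab`. A product state is a pair (one from each), accepting exactly when both do. After merging equivalent states the machine shrinks.
A 6-state machine:
        a   b  
>  q0   q1  q2 
   q1   q3  q2 
   q2   q2  q2 
   q3   q2  q4 
 * q4   q5  q4 
   q5   q4  q5 
(> = start, * = accepting)

start=q0 accept=q4 q0-a->q1 q0-b->q2 q1-a->q3 q1-b->q2 q2-a->q2 q2-b->q2 q3-a->q2 q3-b->q4 q4-a->q5 q4-b->q4 q5-a->q4 q5-b->q5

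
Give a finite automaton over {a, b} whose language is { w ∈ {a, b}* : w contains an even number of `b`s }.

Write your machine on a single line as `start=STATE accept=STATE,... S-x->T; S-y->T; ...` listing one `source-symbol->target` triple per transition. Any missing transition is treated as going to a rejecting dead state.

The only thing that matters is how many `b`s have appeared, reduced mod 2. Use one state per residue: q0 for 0, …, q1 for 1. Reading `b` moves to the next residue; anything else stays put. q0 is accepting.
        a   b  
>* q0   q0  q1 
   q1   q1  q0 
(> = start, * = accepting)

start=q0; accept=q0; q0-a->q0; q0-b->q1; q1-a->q1; q1-b->q0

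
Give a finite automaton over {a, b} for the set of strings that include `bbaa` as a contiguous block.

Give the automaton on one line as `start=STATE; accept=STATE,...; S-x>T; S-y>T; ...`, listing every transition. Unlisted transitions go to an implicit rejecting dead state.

start=q0; accept=q4; q0-a>q0; q0-b>q1; q1-a>q0; q1-b>q2; q2-a>q3; q2-b>q2; q3-a>q4; q3-b>q1; q4-a>q4; q4-b>q4

Track how much of `bbaa` has been matched so far: state q0 is no progress, q4 is the absorbing accept state reached once `bbaa` has occurred. Intermediate states record partial matches; on a mismatch, fall back to the longest reusable overlap.
5 states suffice.
        a   b  
>  q0   q0  q1 
   q1   q0  q2 
   q2   q3  q2 
   q3   q4  q1 
 * q4   q4  q4 
(> = start, * = accepting)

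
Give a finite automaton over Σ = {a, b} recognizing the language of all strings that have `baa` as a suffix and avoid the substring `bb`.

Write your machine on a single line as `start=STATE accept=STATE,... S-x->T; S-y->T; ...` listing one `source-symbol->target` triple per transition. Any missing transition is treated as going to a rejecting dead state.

Run two small machines in parallel and take their product. The first has 4 states tracking how much of the suffix `baa` has currently been matched; the second has 3 states tracking partial matches of the forbidden pattern `bb`. A product state is a pair (one from each), accepting exactly when both do. Equivalent product states are then merged.
        a   b  
>  S0   S0  S1 
   S1   S2  S3 
   S2   S4  S1 
   S3   S3  S3 
 * S4   S0  S1 
(> = start, * = accepting)

start=S0; accept=S4; S0-a->S0; S0-b->S1; S1-a->S2; S1-b->S3; S2-a->S4; S2-b->S1; S3-a->S3; S3-b->S3; S4-a->S0; S4-b->S1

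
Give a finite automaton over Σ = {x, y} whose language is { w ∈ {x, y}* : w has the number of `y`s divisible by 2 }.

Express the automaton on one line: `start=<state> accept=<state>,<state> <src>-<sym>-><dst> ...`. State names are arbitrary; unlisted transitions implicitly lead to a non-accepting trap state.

The only thing that matters is how many `y`s have appeared, reduced mod 2. Use one state per residue: S0 for 0, …, S1 for 1. Reading `y` moves to the next residue; anything else stays put. S0 is accepting.
With 2 states:
        x   y  
>* S0   S0  S1 
   S1   S1  S0 
(> = start, * = accepting)

start=S0 accept=S0 S0-x->S0 S0-y->S1 S1-x->S1 S1-y->S0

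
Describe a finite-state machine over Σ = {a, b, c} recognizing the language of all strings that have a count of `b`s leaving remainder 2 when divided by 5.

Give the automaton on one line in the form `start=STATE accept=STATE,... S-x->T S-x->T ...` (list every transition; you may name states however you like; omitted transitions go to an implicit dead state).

start=s0 accept=s2 s0-a->s0 s0-b->s1 s0-c->s0 s1-a->s1 s1-b->s2 s1-c->s1 s2-a->s2 s2-b->s3 s2-c->s2 s3-a->s3 s3-b->s4 s3-c->s3 s4-a->s4 s4-b->s0 s4-c->s4

The only thing that matters is how many `b`s have appeared, reduced mod 5. Use one state per residue: s0 for 0, …, s4 for 4. Reading `b` moves to the next residue; anything else stays put. s2 is accepting.
        a   b   c  
>  s0   s0  s1  s0 
   s1   s1  s2  s1 
 * s2   s2  s3  s2 
   s3   s3  s4  s3 
   s4   s4  s0  s4 
(> = start, * = accepting)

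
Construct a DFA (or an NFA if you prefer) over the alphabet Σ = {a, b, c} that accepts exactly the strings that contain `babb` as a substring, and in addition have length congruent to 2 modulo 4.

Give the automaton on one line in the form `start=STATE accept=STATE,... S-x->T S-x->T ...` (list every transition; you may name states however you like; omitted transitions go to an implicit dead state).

Run two small machines in parallel and take their product. One (5 states) tracks whether and how much of `babb` has been seen; the other (4 states) tracks the input length modulo 4. Each combined state is a pair, one component from each; accept when both components accept.
          a    b    c  
>  S0     S1   S2   S1 
   S1     S3   S4   S3 
   S2     S5   S4   S3 
   S3     S6   S7   S6 
   S4     S8   S7   S6 
   S5     S6   S9   S6 
   S6     S0  S10   S0 
   S7    S11  S10   S0 
   S8     S0  S12   S0 
   S9    S11  S13   S0 
   S10   S14   S2   S1 
   S11    S1  S15   S1 
   S12   S14  S16   S1 
   S13   S16  S16  S16 
   S14    S3  S17   S3 
   S15    S5  S18   S3 
   S16   S18  S18  S18 
   S17    S8  S19   S6 
 * S18   S19  S19  S19 
   S19   S13  S13  S13 
(> = start, * = accepting)

start=S0 accept=S18 S0-a->S1 S0-b->S2 S0-c->S1 S1-a->S3 S1-b->S4 S1-c->S3 S2-a->S5 S2-b->S4 S2-c->S3 S3-a->S6 S3-b->S7 S3-c->S6 S4-a->S8 S4-b->S7 S4-c->S6 S5-a->S6 S5-b->S9 S5-c->S6 S6-a->S0 S6-b->S10 S6-c->S0 S7-a->S11 S7-b->S10 S7-c->S0 S8-a->S0 S8-b->S12 S8-c->S0 S9-a->S11 S9-b->S13 S9-c->S0 S10-a->S14 S10-b->S2 S10-c->S1 S11-a->S1 S11-b->S15 S11-c->S1 S12-a->S14 S12-b->S16 S12-c->S1 S13-a->S16 S13-b->S16 S13-c->S16 S14-a->S3 S14-b->S17 S14-c->S3 S15-a->S5 S15-b->S18 S15-c->S3 S16-a->S18 S16-b->S18 S16-c->S18 S17-a->S8 S17-b->S19 S17-c->S6 S18-a->S19 S18-b->S19 S18-c->S19 S19-a->S13 S19-b->S13 S19-c->S13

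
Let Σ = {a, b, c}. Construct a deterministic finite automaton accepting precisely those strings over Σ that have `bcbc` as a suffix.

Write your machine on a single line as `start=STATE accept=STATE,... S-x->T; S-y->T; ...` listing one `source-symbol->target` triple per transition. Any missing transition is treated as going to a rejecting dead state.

start=S0; accept=S4; S0-a->S0; S0-b->S1; S0-c->S0; S1-a->S0; S1-b->S1; S1-c->S2; S2-a->S0; S2-b->S3; S2-c->S0; S3-a->S0; S3-b->S1; S3-c->S4; S4-a->S0; S4-b->S3; S4-c->S0

Remember how much of `bcbc` the current input suffix matches. State S0 means no match yet; S1 means the last symbol is `b`; S2 means the last 2 symbols are `bc`; S3 means the last 3 symbols are `bcb`; S4 means the last 4 symbols are `bcbc`. Only S4 accepts. On a mismatch, fall back to the longest proper suffix that is still a prefix of `bcbc`.
5 states suffice.
        a   b   c  
>  S0   S0  S1  S0 
   S1   S0  S1  S2 
   S2   S0  S3  S0 
   S3   S0  S1  S4 
 * S4   S0  S3  S0 
(> = start, * = accepting)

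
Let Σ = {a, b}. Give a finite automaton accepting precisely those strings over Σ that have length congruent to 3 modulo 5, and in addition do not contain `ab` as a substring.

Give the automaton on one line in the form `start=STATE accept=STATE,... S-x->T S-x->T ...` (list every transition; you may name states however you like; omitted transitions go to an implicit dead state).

Handle the two conditions separately and then intersect. The first has 5 states tracking the input length modulo 5; the second has 3 states tracking partial matches of the forbidden pattern `ab`. A product state is a pair (one from each), accepting exactly when both do.
With 15 states:
          a    b  
>  S0     S1   S2 
   S1     S3   S4 
   S2     S3   S5 
   S3     S6   S7 
   S4     S7   S7 
   S5     S6   S8 
 * S6     S9  S10 
   S7    S10  S10 
 * S8     S9  S11 
   S9    S12  S13 
   S10   S13  S13 
   S11   S12   S0 
   S12    S1  S14 
   S13   S14  S14 
   S14    S4   S4 
(> = start, * = accepting)

start=S0 accept=S6,S8 S0-a->S1 S0-b->S2 S1-a->S3 S1-b->S4 S2-a->S3 S2-b->S5 S3-a->S6 S3-b->S7 S4-a->S7 S4-b->S7 S5-a->S6 S5-b->S8 S6-a->S9 S6-b->S10 S7-a->S10 S7-b->S10 S8-a->S9 S8-b->S11 S9-a->S12 S9-b->S13 S10-a->S13 S10-b->S13 S11-a->S12 S11-b->S0 S12-a->S1 S12-b->S14 S13-a->S14 S13-b->S14 S14-a->S4 S14-b->S4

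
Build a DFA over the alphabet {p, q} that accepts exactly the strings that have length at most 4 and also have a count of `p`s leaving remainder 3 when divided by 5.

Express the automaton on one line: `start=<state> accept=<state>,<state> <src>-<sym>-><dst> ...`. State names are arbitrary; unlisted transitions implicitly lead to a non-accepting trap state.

start=A accept=G,I A-p->B A-q->C B-p->D B-q->E C-p->E C-q->F D-p->G D-q->H E-p->H E-q->F F-p->F F-q->F G-p->F G-q->I H-p->I H-q->F I-p->F I-q->F

Run two small machines in parallel and take their product. One (6 states) tracks the input length, saturating at 5; the other (5 states) tracks the count of `p`s modulo 5. Each combined state is a pair, one component from each; accept when both components accept. Minimizing collapses redundant product states.
A 9-state machine:
       p  q 
>  A   B  C 
   B   D  E 
   C   E  F 
   D   G  H 
   E   H  F 
   F   F  F 
 * G   F  I 
   H   I  F 
 * I   F  F 
(> = start, * = accepting)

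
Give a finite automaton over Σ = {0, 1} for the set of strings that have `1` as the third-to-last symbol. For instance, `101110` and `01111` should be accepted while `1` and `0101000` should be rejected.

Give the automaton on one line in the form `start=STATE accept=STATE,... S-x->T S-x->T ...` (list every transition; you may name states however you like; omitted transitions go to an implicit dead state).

A DFA must remember the last 3 symbols (since which symbol is third-to-last isn't known until the input ends). Use one state per possible window of the last ≤3 symbols; accept from those whose window starts with `1`.
With 15 states:
          0    1  
>  s0     s1   s2 
   s1     s3   s4 
   s2     s5   s6 
   s3     s7   s8 
   s4     s9  s10 
   s5    s11  s12 
   s6    s13  s14 
   s7     s7   s8 
   s8     s9  s10 
   s9    s11  s12 
   s10   s13  s14 
 * s11    s7   s8 
 * s12    s9  s10 
 * s13   s11  s12 
 * s14   s13  s14 
(> = start, * = accepting)

start=s0 accept=s11,s12,s13,s14 s0-0->s1 s0-1->s2 s1-0->s3 s1-1->s4 s2-0->s5 s2-1->s6 s3-0->s7 s3-1->s8 s4-0->s9 s4-1->s10 s5-0->s11 s5-1->s12 s6-0->s13 s6-1->s14 s7-0->s7 s7-1->s8 s8-0->s9 s8-1->s10 s9-0->s11 s9-1->s12 s10-0->s13 s10-1->s14 s11-0->s7 s11-1->s8 s12-0->s9 s12-1->s10 s13-0->s11 s13-1->s12 s14-0->s13 s14-1->s14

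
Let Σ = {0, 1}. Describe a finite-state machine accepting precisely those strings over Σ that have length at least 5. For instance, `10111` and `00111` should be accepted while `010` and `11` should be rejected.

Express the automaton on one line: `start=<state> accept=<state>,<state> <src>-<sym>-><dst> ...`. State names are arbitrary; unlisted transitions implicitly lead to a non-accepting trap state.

start=S0 accept=S5,S6 S0-0->S1 S0-1->S1 S1-0->S2 S1-1->S2 S2-0->S3 S2-1->S3 S3-0->S4 S3-1->S4 S4-0->S5 S4-1->S5 S5-0->S6 S5-1->S6 S6-0->S6 S6-1->S6

Count input length up to 6: every symbol moves from S0 toward S6, which means 'more than 5' and absorbs. Accept from {S5, S6}.
7 states suffice.
        0   1  
>  S0   S1  S1 
   S1   S2  S2 
   S2   S3  S3 
   S3   S4  S4 
   S4   S5  S5 
 * S5   S6  S6 
 * S6   S6  S6 
(> = start, * = accepting)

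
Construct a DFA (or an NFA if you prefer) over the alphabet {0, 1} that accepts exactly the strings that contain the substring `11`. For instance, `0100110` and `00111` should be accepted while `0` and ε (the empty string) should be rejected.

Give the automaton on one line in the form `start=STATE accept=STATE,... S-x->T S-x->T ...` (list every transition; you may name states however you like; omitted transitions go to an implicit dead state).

States q0..q1 record the length of the longest prefix of `11` that matches the current input suffix. Reaching q2 means `11` has been seen, and we stay there forever. Accept from q2.
A 3-state machine:
        0   1  
>  q0   q0  q1 
   q1   q0  q2 
 * q2   q2  q2 
(> = start, * = accepting)

start=q0 accept=q2 q0-0->q0 q0-1->q1 q1-0->q0 q1-1->q2 q2-0->q2 q2-1->q2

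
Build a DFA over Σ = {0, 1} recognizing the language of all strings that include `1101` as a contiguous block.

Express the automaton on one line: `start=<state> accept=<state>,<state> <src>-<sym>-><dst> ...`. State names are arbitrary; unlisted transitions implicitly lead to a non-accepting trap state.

States q0..q3 record the length of the longest prefix of `1101` that matches the current input suffix. Reaching q4 means `1101` has been seen, and we stay there forever. Accept from q4.
With 5 states:
        0   1  
>  q0   q0  q1 
   q1   q0  q2 
   q2   q3  q2 
   q3   q0  q4 
 * q4   q4  q4 
(> = start, * = accepting)

start=q0 accept=q4 q0-0->q0 q0-1->q1 q1-0->q0 q1-1->q2 q2-0->q3 q2-1->q2 q3-0->q0 q3-1->q4 q4-0->q4 q4-1->q4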